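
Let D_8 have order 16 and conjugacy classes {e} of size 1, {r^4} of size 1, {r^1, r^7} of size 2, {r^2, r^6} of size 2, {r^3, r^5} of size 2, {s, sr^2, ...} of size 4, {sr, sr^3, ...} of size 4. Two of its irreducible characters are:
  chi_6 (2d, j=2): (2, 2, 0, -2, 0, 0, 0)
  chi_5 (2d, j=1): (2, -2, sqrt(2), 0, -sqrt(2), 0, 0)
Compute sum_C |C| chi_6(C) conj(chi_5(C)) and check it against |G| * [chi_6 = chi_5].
Sum = 0; so <chi_6, chi_5> = 0 (distinct irreducibles are orthogonal).

Explanation: Compute term by term over conjugacy classes (|C| * chi_6(C) * conj(chi_5(C))):
  1*(2)*conj(2) + 1*(2)*conj(-2) + 2*(0)*conj(sqrt(2)) + 2*(-2)*conj(0) + 2*(0)*conj(-sqrt(2)) + 4*(0)*conj(0) + 4*(0)*conj(0)
  = (4) + (-4) + (0) + (0) + (0) + (0) + (0)
  = 0.
Dividing by |G| = 16 gives 0/16 = 0, matching the row-orthogonality relation <chi_6, chi_5> = [chi_6 = chi_5].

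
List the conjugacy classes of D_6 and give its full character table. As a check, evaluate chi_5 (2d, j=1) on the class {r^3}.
Conjugacy classes: {e} of size 1, {r^3} of size 1, {r^1, r^5} of size 2, {r^2, r^4} of size 2, {s, sr^2, ...} of size 3, {sr, sr^3, ...} of size 3.
Character table:
  irrep \ class              {e} (size 1)  {r^3} (size 1)  {r^1, r^5} (size 2)  {r^2, r^4} (size 2)  {s, sr^2, ...} (size 3)  {sr, sr^3, ...} (size 3)
  chi_1 (triv)               1             1               1                    1                    1                        1                       
  chi_2 (sign: r->1, s->-1)  1             1               1                    1                    -1                       -1                      
  chi_3 (r->-1, s->1)        1             -1              -1                   1                    1                        -1                      
  chi_4 (r->-1, s->-1)       1             -1              -1                   1                    -1                       1                       
  chi_5 (2d, j=1)            2             -2              1                    -1                   0                        0                       
  chi_6 (2d, j=2)            2             2               -1                   -1                   0                        0                       

Spot check: chi_5 (2d, j=1) on {r^3} = -2.

Argument: D_6 has order 2*6 = 12 with 6 conjugacy classes, hence 6 irreducibles. Sum of squared dims 1 + 1 + 1 + 1 + 4 + 4 = 12 = |G|. Linear characters come from the abelianisation; the 2-dimensional irreps have character r^k -> 2*cos(2*pi*j*k/6), reflections -> 0.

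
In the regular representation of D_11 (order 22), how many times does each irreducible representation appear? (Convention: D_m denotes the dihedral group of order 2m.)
Each irreducible V_i of dimension d_i appears with multiplicity d_i, i.e. rho_reg = (direct sum over all irreducibles V_i) d_i V_i. The irreducible dimensions for D_11 are 1, 1, 2, 2, 2, 2, 2: 2 irreducibles of dimension 1, each with multiplicity 1; 5 irreducibles of dimension 2, each with multiplicity 2. Total dimension 2*1*1 + 5*2*2 = 22 = |G|.

Justification: General theorem: in the regular representation of a finite group G, each irreducible appears with multiplicity equal to its dimension. Check: dim(rho_reg) = sum d_i^2 = 1 + 1 + 4 + 4 + 4 + 4 + 4 = 22 = |G|.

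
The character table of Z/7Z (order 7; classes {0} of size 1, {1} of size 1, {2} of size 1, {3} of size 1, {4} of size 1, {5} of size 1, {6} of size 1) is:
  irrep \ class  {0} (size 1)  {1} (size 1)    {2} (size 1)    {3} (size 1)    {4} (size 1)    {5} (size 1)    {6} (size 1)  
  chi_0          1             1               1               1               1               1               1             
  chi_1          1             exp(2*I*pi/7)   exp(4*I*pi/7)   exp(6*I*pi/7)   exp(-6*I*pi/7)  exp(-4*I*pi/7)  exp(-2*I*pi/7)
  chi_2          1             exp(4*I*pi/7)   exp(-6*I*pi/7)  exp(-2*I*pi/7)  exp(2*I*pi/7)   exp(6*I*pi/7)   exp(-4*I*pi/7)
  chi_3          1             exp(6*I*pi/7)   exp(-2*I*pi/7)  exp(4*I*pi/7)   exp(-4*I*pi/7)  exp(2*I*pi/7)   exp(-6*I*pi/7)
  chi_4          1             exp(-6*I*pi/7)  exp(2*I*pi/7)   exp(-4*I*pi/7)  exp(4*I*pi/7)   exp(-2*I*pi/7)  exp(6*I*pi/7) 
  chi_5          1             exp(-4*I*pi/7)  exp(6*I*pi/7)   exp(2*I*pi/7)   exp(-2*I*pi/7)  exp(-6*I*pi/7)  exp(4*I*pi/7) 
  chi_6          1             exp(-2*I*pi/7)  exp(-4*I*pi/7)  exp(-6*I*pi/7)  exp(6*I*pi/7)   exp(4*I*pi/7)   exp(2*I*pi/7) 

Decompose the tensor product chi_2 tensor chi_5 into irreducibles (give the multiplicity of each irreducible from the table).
chi_2 tensor chi_5 = chi_0 (all other irreducibles have multiplicity 0).

Solution. The character of a tensor product is the pointwise product (chi_2 * chi_5)(C) = chi_2(C) * chi_5(C):
  {0}: (1)*(1), {1}: (exp(4*I*pi/7))*(exp(-4*I*pi/7)), {2}: (exp(-6*I*pi/7))*(exp(6*I*pi/7)), {3}: (exp(-2*I*pi/7))*(exp(2*I*pi/7)), {4}: (exp(2*I*pi/7))*(exp(-2*I*pi/7)), {5}: (exp(6*I*pi/7))*(exp(-6*I*pi/7)), {6}: (exp(-4*I*pi/7))*(exp(4*I*pi/7))
so (chi_2 * chi_5) takes values
  {0} -> 1, {1} -> 1, {2} -> 1, {3} -> 1, {4} -> 1, {5} -> 1, {6} -> 1.
Now take the inner product of this character with each irreducible chi from the table, <chi_2*chi_5, chi> = (1/7) sum_C |C| (chi_2*chi_5)(C) conj(chi(C)):
  <chi_2*chi_5, chi_0> = (1/7)[1*(1)*conj(1) + 1*(1)*conj(1) + 1*(1)*conj(1) + 1*(1)*conj(1) + 1*(1)*conj(1) + 1*(1)*conj(1) + 1*(1)*conj(1)]
      = (1/7)[(1) + (1) + (1) + (1) + (1) + (1) + (1)] = 7/7 = 1
  <chi_2*chi_5, chi_1> = (1/7)[1*(1)*conj(1) + 1*(1)*conj(exp(2*I*pi/7)) + 1*(1)*conj(exp(4*I*pi/7)) + 1*(1)*conj(exp(6*I*pi/7)) + 1*(1)*conj(exp(-6*I*pi/7)) + 1*(1)*conj(exp(-4*I*pi/7)) + 1*(1)*conj(exp(-2*I*pi/7))]
      = (1/7)[(1) + (exp(-2*I*pi/7)) + (exp(-4*I*pi/7)) + (exp(-6*I*pi/7)) + (exp(6*I*pi/7)) + (exp(4*I*pi/7)) + (exp(2*I*pi/7))] = 0/7 = 0
  <chi_2*chi_5, chi_2> = (1/7)[1*(1)*conj(1) + 1*(1)*conj(exp(4*I*pi/7)) + 1*(1)*conj(exp(-6*I*pi/7)) + 1*(1)*conj(exp(-2*I*pi/7)) + 1*(1)*conj(exp(2*I*pi/7)) + 1*(1)*conj(exp(6*I*pi/7)) + 1*(1)*conj(exp(-4*I*pi/7))]
      = (1/7)[(1) + (exp(-4*I*pi/7)) + (exp(6*I*pi/7)) + (exp(2*I*pi/7)) + (exp(-2*I*pi/7)) + (exp(-6*I*pi/7)) + (exp(4*I*pi/7))] = 0/7 = 0
  <chi_2*chi_5, chi_3> = (1/7)[1*(1)*conj(1) + 1*(1)*conj(exp(6*I*pi/7)) + 1*(1)*conj(exp(-2*I*pi/7)) + 1*(1)*conj(exp(4*I*pi/7)) + 1*(1)*conj(exp(-4*I*pi/7)) + 1*(1)*conj(exp(2*I*pi/7)) + 1*(1)*conj(exp(-6*I*pi/7))]
      = (1/7)[(1) + (exp(-6*I*pi/7)) + (exp(2*I*pi/7)) + (exp(-4*I*pi/7)) + (exp(4*I*pi/7)) + (exp(-2*I*pi/7)) + (exp(6*I*pi/7))] = 0/7 = 0
  <chi_2*chi_5, chi_4> = (1/7)[1*(1)*conj(1) + 1*(1)*conj(exp(-6*I*pi/7)) + 1*(1)*conj(exp(2*I*pi/7)) + 1*(1)*conj(exp(-4*I*pi/7)) + 1*(1)*conj(exp(4*I*pi/7)) + 1*(1)*conj(exp(-2*I*pi/7)) + 1*(1)*conj(exp(6*I*pi/7))]
      = (1/7)[(1) + (exp(6*I*pi/7)) + (exp(-2*I*pi/7)) + (exp(4*I*pi/7)) + (exp(-4*I*pi/7)) + (exp(2*I*pi/7)) + (exp(-6*I*pi/7))] = 0/7 = 0
  <chi_2*chi_5, chi_5> = (1/7)[1*(1)*conj(1) + 1*(1)*conj(exp(-4*I*pi/7)) + 1*(1)*conj(exp(6*I*pi/7)) + 1*(1)*conj(exp(2*I*pi/7)) + 1*(1)*conj(exp(-2*I*pi/7)) + 1*(1)*conj(exp(-6*I*pi/7)) + 1*(1)*conj(exp(4*I*pi/7))]
      = (1/7)[(1) + (exp(4*I*pi/7)) + (exp(-6*I*pi/7)) + (exp(-2*I*pi/7)) + (exp(2*I*pi/7)) + (exp(6*I*pi/7)) + (exp(-4*I*pi/7))] = 0/7 = 0
  <chi_2*chi_5, chi_6> = (1/7)[1*(1)*conj(1) + 1*(1)*conj(exp(-2*I*pi/7)) + 1*(1)*conj(exp(-4*I*pi/7)) + 1*(1)*conj(exp(-6*I*pi/7)) + 1*(1)*conj(exp(6*I*pi/7)) + 1*(1)*conj(exp(4*I*pi/7)) + 1*(1)*conj(exp(2*I*pi/7))]
      = (1/7)[(1) + (exp(2*I*pi/7)) + (exp(4*I*pi/7)) + (exp(6*I*pi/7)) + (exp(-6*I*pi/7)) + (exp(-4*I*pi/7)) + (exp(-2*I*pi/7))] = 0/7 = 0
(Exp terms are combined using exp(i*s)*conj(exp(i*t)) = exp(i*(s-t)), and sums of them are collapsed using the identity that for every m > 1 the m distinct m-th roots of unity sum to 0, e.g. 1 + exp(2*I*pi/3) + exp(-2*I*pi/3) = 0.)
Hence the multiplicities are chi_0: 1. Dimension check: dim(chi_2)*dim(chi_5) = 1*1 = 1 and sum (mult * dim) = 1*1 = 1.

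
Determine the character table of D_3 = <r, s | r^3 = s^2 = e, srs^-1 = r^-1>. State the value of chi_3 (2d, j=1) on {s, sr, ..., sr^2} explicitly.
Conjugacy classes: {e} of size 1, {r^1, r^2} of size 2, {s, sr, ..., sr^2} of size 3.
Character table:
  irrep \ class              {e} (size 1)  {r^1, r^2} (size 2)  {s, sr, ..., sr^2} (size 3)
  chi_1 (triv)               1             1                    1                          
  chi_2 (sign: r->1, s->-1)  1             1                    -1                         
  chi_3 (2d, j=1)            2             -1                   0                          

Spot check: chi_3 (2d, j=1) on {s, sr, ..., sr^2} = 0.

Working: D_3 has order 2*3 = 6 with 3 conjugacy classes, hence 3 irreducibles. Sum of squared dims 1 + 1 + 4 = 6 = |G|. Linear characters come from the abelianisation; the 2-dimensional irreps have character r^k -> 2*cos(2*pi*j*k/3), reflections -> 0.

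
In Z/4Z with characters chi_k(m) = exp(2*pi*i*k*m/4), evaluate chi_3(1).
chi_3(1) = zeta_4^3 = -I

Justification: chi_3(1) = zeta_4^(3*1) = zeta_4^3. Since zeta_4^4 = 1, this equals zeta_4^3 = exp(2*pi*i*3/4) = -I.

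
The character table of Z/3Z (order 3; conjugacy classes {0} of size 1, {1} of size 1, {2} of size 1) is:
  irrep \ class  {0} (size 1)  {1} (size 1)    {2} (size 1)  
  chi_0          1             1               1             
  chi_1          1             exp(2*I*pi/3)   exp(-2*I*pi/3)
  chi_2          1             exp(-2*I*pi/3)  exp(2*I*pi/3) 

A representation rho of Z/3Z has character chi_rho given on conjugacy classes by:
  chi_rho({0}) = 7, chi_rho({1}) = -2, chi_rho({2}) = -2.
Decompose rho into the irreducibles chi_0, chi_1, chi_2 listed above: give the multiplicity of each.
Multiplicities: chi_0: 1, chi_1: 3, chi_2: 3.

Use <chi_rho, chi> = (1/|G|) sum_C |C| * chi_rho(C) * conj(chi(C)) with |G| = 3 for each irreducible chi in the table:
  <chi_rho, chi_0> = (1/3)[1*(7)*conj(1) + 1*(-2)*conj(1) + 1*(-2)*conj(1)]
      = (1/3)[(7) + (-2) + (-2)] = 3/3 = 1
  <chi_rho, chi_1> = (1/3)[1*(7)*conj(1) + 1*(-2)*conj(exp(2*I*pi/3)) + 1*(-2)*conj(exp(-2*I*pi/3))]
      = (1/3)[(7) + (3 + exp(-2*I*pi/3) + 3*exp(2*I*pi/3)) + (3 + 3*exp(-2*I*pi/3) + exp(2*I*pi/3))] = 9/3 = 3
  <chi_rho, chi_2> = (1/3)[1*(7)*conj(1) + 1*(-2)*conj(exp(-2*I*pi/3)) + 1*(-2)*conj(exp(2*I*pi/3))]
      = (1/3)[(7) + (3 + 3*exp(-2*I*pi/3) + exp(2*I*pi/3)) + (3 + exp(-2*I*pi/3) + 3*exp(2*I*pi/3))] = 9/3 = 3
(Exp terms are combined using exp(i*s)*conj(exp(i*t)) = exp(i*(s-t)), and sums of them are collapsed using the identity that for every m > 1 the m distinct m-th roots of unity sum to 0, e.g. 1 + exp(2*I*pi/3) + exp(-2*I*pi/3) = 0.)
Dimension check: dim(rho) = sum (mult * dim) = 1*1 + 3*1 + 3*1 = 7 = chi_rho(e) = 7.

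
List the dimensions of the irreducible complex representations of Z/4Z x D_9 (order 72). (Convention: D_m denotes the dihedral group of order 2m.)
Dimensions: 1, 1, 1, 1, 1, 1, 1, 1, 2, 2, 2, 2, 2, 2, 2, 2, 2, 2, 2, 2, 2, 2, 2, 2

Working: There are 24 irreducibles (= number of conjugacy classes). Their dimensions d_i satisfy sum d_i^2 = |G| = 72: 1 + 1 + 1 + 1 + 1 + 1 + 1 + 1 + 4 + 4 + 4 + 4 + 4 + 4 + 4 + 4 + 4 + 4 + 4 + 4 + 4 + 4 + 4 + 4 = 72. (For the product with Z/4Z: each of the 4 1-dim characters of Z/4Z tensors with each irrep of D_9, giving 4 copies of each D_9-dimension.)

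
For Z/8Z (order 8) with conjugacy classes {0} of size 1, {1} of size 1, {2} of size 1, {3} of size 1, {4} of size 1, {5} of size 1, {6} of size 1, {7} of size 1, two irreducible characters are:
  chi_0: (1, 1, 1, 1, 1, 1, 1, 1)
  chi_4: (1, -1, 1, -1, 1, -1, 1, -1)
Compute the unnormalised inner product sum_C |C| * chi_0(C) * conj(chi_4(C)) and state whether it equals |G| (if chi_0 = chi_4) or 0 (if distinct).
Sum = 0; so <chi_0, chi_4> = 0 (distinct irreducibles are orthogonal).

Why: Compute term by term over conjugacy classes (|C| * chi_0(C) * conj(chi_4(C))):
  1*(1)*conj(1) + 1*(1)*conj(-1) + 1*(1)*conj(1) + 1*(1)*conj(-1) + 1*(1)*conj(1) + 1*(1)*conj(-1) + 1*(1)*conj(1) + 1*(1)*conj(-1)
  = (1) + (-1) + (1) + (-1) + (1) + (-1) + (1) + (-1)
  = 0.
(Exp terms are combined using exp(i*s)*conj(exp(i*t)) = exp(i*(s-t)), and sums of them are collapsed using the identity that for every m > 1 the m distinct m-th roots of unity sum to 0, e.g. 1 + exp(2*I*pi/3) + exp(-2*I*pi/3) = 0.)
Dividing by |G| = 8 gives 0/8 = 0, matching the row-orthogonality relation <chi_0, chi_4> = [chi_0 = chi_4].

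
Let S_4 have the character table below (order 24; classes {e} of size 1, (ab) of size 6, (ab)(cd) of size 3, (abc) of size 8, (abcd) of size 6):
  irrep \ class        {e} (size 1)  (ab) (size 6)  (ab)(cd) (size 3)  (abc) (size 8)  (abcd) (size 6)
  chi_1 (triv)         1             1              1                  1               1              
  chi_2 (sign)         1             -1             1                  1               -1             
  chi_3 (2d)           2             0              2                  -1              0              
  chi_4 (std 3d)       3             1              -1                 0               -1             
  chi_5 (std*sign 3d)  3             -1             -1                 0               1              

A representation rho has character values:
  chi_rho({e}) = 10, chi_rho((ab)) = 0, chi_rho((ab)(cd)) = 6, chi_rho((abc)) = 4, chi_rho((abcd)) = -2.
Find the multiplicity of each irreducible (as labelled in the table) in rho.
Multiplicities: chi_1: 2, chi_2: 3, chi_3: 1, chi_4: 1, chi_5: 0.

Working: Use <chi_rho, chi> = (1/|G|) sum_C |C| * chi_rho(C) * conj(chi(C)) with |G| = 24 for each irreducible chi in the table:
  <chi_rho, chi_1> = (1/24)[1*(10)*conj(1) + 6*(0)*conj(1) + 3*(6)*conj(1) + 8*(4)*conj(1) + 6*(-2)*conj(1)]
      = (1/24)[(10) + (0) + (18) + (32) + (-12)] = 48/24 = 2
  <chi_rho, chi_2> = (1/24)[1*(10)*conj(1) + 6*(0)*conj(-1) + 3*(6)*conj(1) + 8*(4)*conj(1) + 6*(-2)*conj(-1)]
      = (1/24)[(10) + (0) + (18) + (32) + (12)] = 72/24 = 3
  <chi_rho, chi_3> = (1/24)[1*(10)*conj(2) + 6*(0)*conj(0) + 3*(6)*conj(2) + 8*(4)*conj(-1) + 6*(-2)*conj(0)]
      = (1/24)[(20) + (0) + (36) + (-32) + (0)] = 24/24 = 1
  <chi_rho, chi_4> = (1/24)[1*(10)*conj(3) + 6*(0)*conj(1) + 3*(6)*conj(-1) + 8*(4)*conj(0) + 6*(-2)*conj(-1)]
      = (1/24)[(30) + (0) + (-18) + (0) + (12)] = 24/24 = 1
  <chi_rho, chi_5> = (1/24)[1*(10)*conj(3) + 6*(0)*conj(-1) + 3*(6)*conj(-1) + 8*(4)*conj(0) + 6*(-2)*conj(1)]
      = (1/24)[(30) + (0) + (-18) + (0) + (-12)] = 0/24 = 0
Dimension check: dim(rho) = sum (mult * dim) = 2*1 + 3*1 + 1*2 + 1*3 + 0*3 = 10 = chi_rho(e) = 10.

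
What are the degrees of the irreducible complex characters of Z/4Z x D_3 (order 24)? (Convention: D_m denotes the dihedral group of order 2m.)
Dimensions: 1, 1, 1, 1, 1, 1, 1, 1, 2, 2, 2, 2

Why: There are 12 irreducibles (= number of conjugacy classes). Their dimensions d_i satisfy sum d_i^2 = |G| = 24: 1 + 1 + 1 + 1 + 1 + 1 + 1 + 1 + 4 + 4 + 4 + 4 = 24. (For the product with Z/4Z: each of the 4 1-dim characters of Z/4Z tensors with each irrep of D_3, giving 4 copies of each D_3-dimension.)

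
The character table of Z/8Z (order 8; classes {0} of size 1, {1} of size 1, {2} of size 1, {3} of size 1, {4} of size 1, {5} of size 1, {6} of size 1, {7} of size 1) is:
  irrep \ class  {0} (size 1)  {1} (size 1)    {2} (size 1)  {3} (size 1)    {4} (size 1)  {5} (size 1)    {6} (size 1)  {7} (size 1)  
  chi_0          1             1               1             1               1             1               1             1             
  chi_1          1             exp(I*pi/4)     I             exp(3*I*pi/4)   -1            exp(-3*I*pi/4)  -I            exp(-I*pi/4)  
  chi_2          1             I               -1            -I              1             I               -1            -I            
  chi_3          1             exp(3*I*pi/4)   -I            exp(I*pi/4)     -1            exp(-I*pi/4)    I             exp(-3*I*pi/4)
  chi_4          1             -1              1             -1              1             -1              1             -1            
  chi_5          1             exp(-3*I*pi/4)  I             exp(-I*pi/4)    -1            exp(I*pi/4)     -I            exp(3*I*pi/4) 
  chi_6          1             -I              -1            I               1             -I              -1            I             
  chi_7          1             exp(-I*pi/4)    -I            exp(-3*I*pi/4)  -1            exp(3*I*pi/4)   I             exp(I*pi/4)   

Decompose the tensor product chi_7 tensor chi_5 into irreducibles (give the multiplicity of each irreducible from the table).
chi_7 tensor chi_5 = chi_4 (all other irreducibles have multiplicity 0).

Argument: The character of a tensor product is the pointwise product (chi_7 * chi_5)(C) = chi_7(C) * chi_5(C):
  {0}: (1)*(1), {1}: (exp(-I*pi/4))*(exp(-3*I*pi/4)), {2}: (-I)*(I), {3}: (exp(-3*I*pi/4))*(exp(-I*pi/4)), {4}: (-1)*(-1), {5}: (exp(3*I*pi/4))*(exp(I*pi/4)), {6}: (I)*(-I), {7}: (exp(I*pi/4))*(exp(3*I*pi/4))
so (chi_7 * chi_5) takes values
  {0} -> 1, {1} -> -1, {2} -> 1, {3} -> -1, {4} -> 1, {5} -> -1, {6} -> 1, {7} -> -1.
Now take the inner product of this character with each irreducible chi from the table, <chi_7*chi_5, chi> = (1/8) sum_C |C| (chi_7*chi_5)(C) conj(chi(C)):
  <chi_7*chi_5, chi_0> = (1/8)[1*(1)*conj(1) + 1*(-1)*conj(1) + 1*(1)*conj(1) + 1*(-1)*conj(1) + 1*(1)*conj(1) + 1*(-1)*conj(1) + 1*(1)*conj(1) + 1*(-1)*conj(1)]
      = (1/8)[(1) + (-1) + (1) + (-1) + (1) + (-1) + (1) + (-1)] = 0/8 = 0
  <chi_7*chi_5, chi_1> = (1/8)[1*(1)*conj(1) + 1*(-1)*conj(exp(I*pi/4)) + 1*(1)*conj(I) + 1*(-1)*conj(exp(3*I*pi/4)) + 1*(1)*conj(-1) + 1*(-1)*conj(exp(-3*I*pi/4)) + 1*(1)*conj(-I) + 1*(-1)*conj(exp(-I*pi/4))]
      = (1/8)[(1) + (-exp(-I*pi/4)) + (-I) + (-exp(-3*I*pi/4)) + (-1) + (-exp(3*I*pi/4)) + (I) + (-exp(I*pi/4))] = 0/8 = 0
  <chi_7*chi_5, chi_2> = (1/8)[1*(1)*conj(1) + 1*(-1)*conj(I) + 1*(1)*conj(-1) + 1*(-1)*conj(-I) + 1*(1)*conj(1) + 1*(-1)*conj(I) + 1*(1)*conj(-1) + 1*(-1)*conj(-I)]
      = (1/8)[(1) + (I) + (-1) + (-I) + (1) + (I) + (-1) + (-I)] = 0/8 = 0
  <chi_7*chi_5, chi_3> = (1/8)[1*(1)*conj(1) + 1*(-1)*conj(exp(3*I*pi/4)) + 1*(1)*conj(-I) + 1*(-1)*conj(exp(I*pi/4)) + 1*(1)*conj(-1) + 1*(-1)*conj(exp(-I*pi/4)) + 1*(1)*conj(I) + 1*(-1)*conj(exp(-3*I*pi/4))]
      = (1/8)[(1) + (-exp(-3*I*pi/4)) + (I) + (-exp(-I*pi/4)) + (-1) + (-exp(I*pi/4)) + (-I) + (-exp(3*I*pi/4))] = 0/8 = 0
  <chi_7*chi_5, chi_4> = (1/8)[1*(1)*conj(1) + 1*(-1)*conj(-1) + 1*(1)*conj(1) + 1*(-1)*conj(-1) + 1*(1)*conj(1) + 1*(-1)*conj(-1) + 1*(1)*conj(1) + 1*(-1)*conj(-1)]
      = (1/8)[(1) + (1) + (1) + (1) + (1) + (1) + (1) + (1)] = 8/8 = 1
  <chi_7*chi_5, chi_5> = (1/8)[1*(1)*conj(1) + 1*(-1)*conj(exp(-3*I*pi/4)) + 1*(1)*conj(I) + 1*(-1)*conj(exp(-I*pi/4)) + 1*(1)*conj(-1) + 1*(-1)*conj(exp(I*pi/4)) + 1*(1)*conj(-I) + 1*(-1)*conj(exp(3*I*pi/4))]
      = (1/8)[(1) + (-exp(3*I*pi/4)) + (-I) + (-exp(I*pi/4)) + (-1) + (-exp(-I*pi/4)) + (I) + (-exp(-3*I*pi/4))] = 0/8 = 0
  <chi_7*chi_5, chi_6> = (1/8)[1*(1)*conj(1) + 1*(-1)*conj(-I) + 1*(1)*conj(-1) + 1*(-1)*conj(I) + 1*(1)*conj(1) + 1*(-1)*conj(-I) + 1*(1)*conj(-1) + 1*(-1)*conj(I)]
      = (1/8)[(1) + (-I) + (-1) + (I) + (1) + (-I) + (-1) + (I)] = 0/8 = 0
  <chi_7*chi_5, chi_7> = (1/8)[1*(1)*conj(1) + 1*(-1)*conj(exp(-I*pi/4)) + 1*(1)*conj(-I) + 1*(-1)*conj(exp(-3*I*pi/4)) + 1*(1)*conj(-1) + 1*(-1)*conj(exp(3*I*pi/4)) + 1*(1)*conj(I) + 1*(-1)*conj(exp(I*pi/4))]
      = (1/8)[(1) + (-exp(I*pi/4)) + (I) + (-exp(3*I*pi/4)) + (-1) + (-exp(-3*I*pi/4)) + (-I) + (-exp(-I*pi/4))] = 0/8 = 0
(Exp terms are combined using exp(i*s)*conj(exp(i*t)) = exp(i*(s-t)), and sums of them are collapsed using the identity that for every m > 1 the m distinct m-th roots of unity sum to 0, e.g. 1 + exp(2*I*pi/3) + exp(-2*I*pi/3) = 0.)
Hence the multiplicities are chi_4: 1. Dimension check: dim(chi_7)*dim(chi_5) = 1*1 = 1 and sum (mult * dim) = 1*1 = 1.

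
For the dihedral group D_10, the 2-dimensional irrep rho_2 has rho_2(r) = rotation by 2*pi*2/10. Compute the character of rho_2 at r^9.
chi_{rho_2}(r^9) = 2*cos(2*pi*2*9/10) = -1/2 + sqrt(5)/2

Justification: rho_2(r^9) is rotation by angle 2*pi*2*9/10, whose trace is 2*cos(2*pi*2*9/10) = -1/2 + sqrt(5)/2.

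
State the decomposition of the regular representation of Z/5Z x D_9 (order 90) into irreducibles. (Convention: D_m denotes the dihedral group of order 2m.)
Each irreducible V_i of dimension d_i appears with multiplicity d_i, i.e. rho_reg = (direct sum over all irreducibles V_i) d_i V_i. The irreducible dimensions for Z/5Z x D_9 are 1, 1, 1, 1, 1, 1, 1, 1, 1, 1, 2, 2, 2, 2, 2, 2, 2, 2, 2, 2, 2, 2, 2, 2, 2, 2, 2, 2, 2, 2: 10 irreducibles of dimension 1, each with multiplicity 1; 20 irreducibles of dimension 2, each with multiplicity 2. Total dimension 10*1*1 + 20*2*2 = 90 = |G|.

Justification: General theorem: in the regular representation of a finite group G, each irreducible appears with multiplicity equal to its dimension. Check: dim(rho_reg) = sum d_i^2 = 1 + 1 + 1 + 1 + 1 + 1 + 1 + 1 + 1 + 1 + 4 + 4 + 4 + 4 + 4 + 4 + 4 + 4 + 4 + 4 + 4 + 4 + 4 + 4 + 4 + 4 + 4 + 4 + 4 + 4 = 90 = |G|.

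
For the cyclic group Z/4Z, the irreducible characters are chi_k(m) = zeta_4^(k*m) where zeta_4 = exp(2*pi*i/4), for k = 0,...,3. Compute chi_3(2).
chi_3(2) = zeta_4^6 = -1

Solution. chi_3(2) = zeta_4^(3*2) = zeta_4^6. Since zeta_4^4 = 1, this equals zeta_4^2 = exp(2*pi*i*2/4) = -1.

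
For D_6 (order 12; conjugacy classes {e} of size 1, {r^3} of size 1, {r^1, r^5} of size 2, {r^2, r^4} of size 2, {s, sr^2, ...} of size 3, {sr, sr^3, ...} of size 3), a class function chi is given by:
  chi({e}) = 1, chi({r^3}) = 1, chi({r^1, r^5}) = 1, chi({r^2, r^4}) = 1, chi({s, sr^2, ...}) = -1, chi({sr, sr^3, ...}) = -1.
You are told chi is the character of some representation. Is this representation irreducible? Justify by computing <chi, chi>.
Irreducible: <chi, chi> = 1.

Solution. <chi, chi> = (1/|G|) sum_C |C| * |chi(C)|^2 = (1/12)[1*|1|^2 + 1*|1|^2 + 2*|1|^2 + 2*|1|^2 + 3*|-1|^2 + 3*|-1|^2]
  = (1/12)[(1) + (1) + (2) + (2) + (3) + (3)] = 12/12 = 1.
A character is irreducible iff <chi, chi> = 1, so this representation is irreducible.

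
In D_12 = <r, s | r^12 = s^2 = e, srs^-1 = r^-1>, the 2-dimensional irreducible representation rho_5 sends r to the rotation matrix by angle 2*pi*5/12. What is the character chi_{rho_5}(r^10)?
chi_{rho_5}(r^10) = 2*cos(2*pi*5*10/12) = 1

Proof sketch: rho_5(r^10) is rotation by angle 2*pi*5*10/12, whose trace is 2*cos(2*pi*5*10/12) = 1.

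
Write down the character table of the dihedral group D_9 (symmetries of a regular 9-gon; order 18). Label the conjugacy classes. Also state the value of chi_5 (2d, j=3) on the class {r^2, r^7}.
Conjugacy classes: {e} of size 1, {r^1, r^8} of size 2, {r^2, r^7} of size 2, {r^3, r^6} of size 2, {r^4, r^5} of size 2, {s, sr, ..., sr^8} of size 9.
Character table:
  irrep \ class              {e} (size 1)  {r^1, r^8} (size 2)  {r^2, r^7} (size 2)  {r^3, r^6} (size 2)  {r^4, r^5} (size 2)  {s, sr, ..., sr^8} (size 9)
  chi_1 (triv)               1             1                    1                    1                    1                    1                          
  chi_2 (sign: r->1, s->-1)  1             1                    1                    1                    1                    -1                         
  chi_3 (2d, j=1)            2             2*cos(2*pi/9)        2*cos(4*pi/9)        -1                   -2*cos(pi/9)         0                          
  chi_4 (2d, j=2)            2             2*cos(4*pi/9)        -2*cos(pi/9)         -1                   2*cos(2*pi/9)        0                          
  chi_5 (2d, j=3)            2             -1                   -1                   2                    -1                   0                          
  chi_6 (2d, j=4)            2             -2*cos(pi/9)         2*cos(2*pi/9)        -1                   2*cos(4*pi/9)        0                          

Spot check: chi_5 (2d, j=3) on {r^2, r^7} = -1.

Working: D_9 has order 2*9 = 18 with 6 conjugacy classes, hence 6 irreducibles. Sum of squared dims 1 + 1 + 4 + 4 + 4 + 4 = 18 = |G|. Linear characters come from the abelianisation; the 2-dimensional irreps have character r^k -> 2*cos(2*pi*j*k/9), reflections -> 0.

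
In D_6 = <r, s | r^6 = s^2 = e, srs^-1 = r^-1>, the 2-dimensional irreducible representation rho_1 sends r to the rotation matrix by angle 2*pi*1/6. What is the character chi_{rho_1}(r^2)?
chi_{rho_1}(r^2) = 2*cos(2*pi*1*2/6) = -1

Explanation: rho_1(r^2) is rotation by angle 2*pi*1*2/6, whose trace is 2*cos(2*pi*1*2/6) = -1.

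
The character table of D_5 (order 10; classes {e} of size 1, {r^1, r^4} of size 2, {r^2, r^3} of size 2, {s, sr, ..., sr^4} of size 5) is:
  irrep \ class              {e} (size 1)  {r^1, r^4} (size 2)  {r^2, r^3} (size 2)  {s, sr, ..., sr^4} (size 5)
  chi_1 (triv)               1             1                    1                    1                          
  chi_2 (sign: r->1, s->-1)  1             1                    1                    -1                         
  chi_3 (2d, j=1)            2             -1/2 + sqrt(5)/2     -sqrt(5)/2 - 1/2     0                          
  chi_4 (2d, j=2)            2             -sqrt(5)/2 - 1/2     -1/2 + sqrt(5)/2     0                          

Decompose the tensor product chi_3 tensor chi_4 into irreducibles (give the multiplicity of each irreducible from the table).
chi_3 tensor chi_4 = chi_3 + chi_4 (all other irreducibles have multiplicity 0).

Proof sketch: The character of a tensor product is the pointwise product (chi_3 * chi_4)(C) = chi_3(C) * chi_4(C):
  {e}: (2)*(2), {r^1, r^4}: (-1/2 + sqrt(5)/2)*(-sqrt(5)/2 - 1/2), {r^2, r^3}: (-sqrt(5)/2 - 1/2)*(-1/2 + sqrt(5)/2), {s, sr, ..., sr^4}: (0)*(0)
so (chi_3 * chi_4) takes values
  {e} -> 4, {r^1, r^4} -> -1, {r^2, r^3} -> -1, {s, sr, ..., sr^4} -> 0.
Now take the inner product of this character with each irreducible chi from the table, <chi_3*chi_4, chi> = (1/10) sum_C |C| (chi_3*chi_4)(C) conj(chi(C)):
  <chi_3*chi_4, chi_1> = (1/10)[1*(4)*conj(1) + 2*(-1)*conj(1) + 2*(-1)*conj(1) + 5*(0)*conj(1)]
      = (1/10)[(4) + (-2) + (-2) + (0)] = 0/10 = 0
  <chi_3*chi_4, chi_2> = (1/10)[1*(4)*conj(1) + 2*(-1)*conj(1) + 2*(-1)*conj(1) + 5*(0)*conj(-1)]
      = (1/10)[(4) + (-2) + (-2) + (0)] = 0/10 = 0
  <chi_3*chi_4, chi_3> = (1/10)[1*(4)*conj(2) + 2*(-1)*conj(-1/2 + sqrt(5)/2) + 2*(-1)*conj(-sqrt(5)/2 - 1/2) + 5*(0)*conj(0)]
      = (1/10)[(8) + (1 - sqrt(5)) + (1 + sqrt(5)) + (0)] = 10/10 = 1
  <chi_3*chi_4, chi_4> = (1/10)[1*(4)*conj(2) + 2*(-1)*conj(-sqrt(5)/2 - 1/2) + 2*(-1)*conj(-1/2 + sqrt(5)/2) + 5*(0)*conj(0)]
      = (1/10)[(8) + (1 + sqrt(5)) + (1 - sqrt(5)) + (0)] = 10/10 = 1
Hence the multiplicities are chi_3: 1, chi_4: 1. Dimension check: dim(chi_3)*dim(chi_4) = 2*2 = 4 and sum (mult * dim) = 1*2 + 1*2 = 4.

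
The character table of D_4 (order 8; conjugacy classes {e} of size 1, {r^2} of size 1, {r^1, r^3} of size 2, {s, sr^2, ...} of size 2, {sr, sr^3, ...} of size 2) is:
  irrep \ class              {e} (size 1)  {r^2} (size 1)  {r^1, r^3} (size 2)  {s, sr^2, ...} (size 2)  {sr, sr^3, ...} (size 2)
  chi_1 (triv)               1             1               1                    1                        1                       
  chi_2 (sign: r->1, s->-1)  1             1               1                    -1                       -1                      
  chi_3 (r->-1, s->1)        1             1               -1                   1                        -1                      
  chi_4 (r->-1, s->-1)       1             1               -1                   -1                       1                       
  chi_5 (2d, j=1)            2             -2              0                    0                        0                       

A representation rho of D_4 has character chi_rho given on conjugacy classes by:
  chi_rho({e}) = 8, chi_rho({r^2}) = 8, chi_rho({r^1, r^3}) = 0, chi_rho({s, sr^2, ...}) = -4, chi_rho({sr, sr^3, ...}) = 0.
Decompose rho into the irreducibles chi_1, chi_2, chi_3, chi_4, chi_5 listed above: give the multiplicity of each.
Multiplicities: chi_1: 1, chi_2: 3, chi_3: 1, chi_4: 3, chi_5: 0.

Why: Use <chi_rho, chi> = (1/|G|) sum_C |C| * chi_rho(C) * conj(chi(C)) with |G| = 8 for each irreducible chi in the table:
  <chi_rho, chi_1> = (1/8)[1*(8)*conj(1) + 1*(8)*conj(1) + 2*(0)*conj(1) + 2*(-4)*conj(1) + 2*(0)*conj(1)]
      = (1/8)[(8) + (8) + (0) + (-8) + (0)] = 8/8 = 1
  <chi_rho, chi_2> = (1/8)[1*(8)*conj(1) + 1*(8)*conj(1) + 2*(0)*conj(1) + 2*(-4)*conj(-1) + 2*(0)*conj(-1)]
      = (1/8)[(8) + (8) + (0) + (8) + (0)] = 24/8 = 3
  <chi_rho, chi_3> = (1/8)[1*(8)*conj(1) + 1*(8)*conj(1) + 2*(0)*conj(-1) + 2*(-4)*conj(1) + 2*(0)*conj(-1)]
      = (1/8)[(8) + (8) + (0) + (-8) + (0)] = 8/8 = 1
  <chi_rho, chi_4> = (1/8)[1*(8)*conj(1) + 1*(8)*conj(1) + 2*(0)*conj(-1) + 2*(-4)*conj(-1) + 2*(0)*conj(1)]
      = (1/8)[(8) + (8) + (0) + (8) + (0)] = 24/8 = 3
  <chi_rho, chi_5> = (1/8)[1*(8)*conj(2) + 1*(8)*conj(-2) + 2*(0)*conj(0) + 2*(-4)*conj(0) + 2*(0)*conj(0)]
      = (1/8)[(16) + (-16) + (0) + (0) + (0)] = 0/8 = 0
Dimension check: dim(rho) = sum (mult * dim) = 1*1 + 3*1 + 1*1 + 3*1 + 0*2 = 8 = chi_rho(e) = 8.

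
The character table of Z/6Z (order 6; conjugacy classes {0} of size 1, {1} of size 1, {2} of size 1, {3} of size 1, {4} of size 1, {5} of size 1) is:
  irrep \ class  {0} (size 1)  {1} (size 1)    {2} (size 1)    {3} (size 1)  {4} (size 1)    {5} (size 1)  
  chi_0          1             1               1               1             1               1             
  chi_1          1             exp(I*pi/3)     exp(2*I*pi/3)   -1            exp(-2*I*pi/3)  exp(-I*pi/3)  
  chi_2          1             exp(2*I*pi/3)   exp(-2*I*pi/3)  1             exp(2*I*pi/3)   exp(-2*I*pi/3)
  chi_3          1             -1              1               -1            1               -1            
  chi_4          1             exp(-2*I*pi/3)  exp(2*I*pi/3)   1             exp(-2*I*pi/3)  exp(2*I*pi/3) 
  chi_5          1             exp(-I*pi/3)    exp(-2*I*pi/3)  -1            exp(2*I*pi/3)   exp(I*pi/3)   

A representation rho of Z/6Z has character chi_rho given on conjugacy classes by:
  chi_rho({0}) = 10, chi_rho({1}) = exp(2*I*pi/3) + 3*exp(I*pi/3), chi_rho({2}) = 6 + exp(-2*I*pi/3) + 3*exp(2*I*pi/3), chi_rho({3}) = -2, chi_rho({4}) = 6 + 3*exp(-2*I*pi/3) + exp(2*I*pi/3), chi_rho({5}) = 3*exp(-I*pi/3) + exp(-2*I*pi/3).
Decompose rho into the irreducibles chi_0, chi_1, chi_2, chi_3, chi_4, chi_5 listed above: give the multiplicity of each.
Multiplicities: chi_0: 3, chi_1: 3, chi_2: 1, chi_3: 3, chi_4: 0, chi_5: 0.

Derivation: Use <chi_rho, chi> = (1/|G|) sum_C |C| * chi_rho(C) * conj(chi(C)) with |G| = 6 for each irreducible chi in the table:
  <chi_rho, chi_0> = (1/6)[1*(10)*conj(1) + 1*(exp(2*I*pi/3) + 3*exp(I*pi/3))*conj(1) + 1*(6 + exp(-2*I*pi/3) + 3*exp(2*I*pi/3))*conj(1) + 1*(-2)*conj(1) + 1*(6 + 3*exp(-2*I*pi/3) + exp(2*I*pi/3))*conj(1) + 1*(3*exp(-I*pi/3) + exp(-2*I*pi/3))*conj(1)]
      = (1/6)[(10) + (exp(2*I*pi/3) + 3*exp(I*pi/3)) + (6 + exp(-2*I*pi/3) + 3*exp(2*I*pi/3)) + (-2) + (6 + 3*exp(-2*I*pi/3) + exp(2*I*pi/3)) + (3*exp(-I*pi/3) + exp(-2*I*pi/3))] = 18/6 = 3
  <chi_rho, chi_1> = (1/6)[1*(10)*conj(1) + 1*(exp(2*I*pi/3) + 3*exp(I*pi/3))*conj(exp(I*pi/3)) + 1*(6 + exp(-2*I*pi/3) + 3*exp(2*I*pi/3))*conj(exp(2*I*pi/3)) + 1*(-2)*conj(-1) + 1*(6 + 3*exp(-2*I*pi/3) + exp(2*I*pi/3))*conj(exp(-2*I*pi/3)) + 1*(3*exp(-I*pi/3) + exp(-2*I*pi/3))*conj(exp(-I*pi/3))]
      = (1/6)[(10) + (3 + exp(I*pi/3)) + (3 + 6*exp(-2*I*pi/3) + exp(2*I*pi/3)) + (2) + (3 + exp(-2*I*pi/3) + 6*exp(2*I*pi/3)) + (3 + exp(-I*pi/3))] = 18/6 = 3
  <chi_rho, chi_2> = (1/6)[1*(10)*conj(1) + 1*(exp(2*I*pi/3) + 3*exp(I*pi/3))*conj(exp(2*I*pi/3)) + 1*(6 + exp(-2*I*pi/3) + 3*exp(2*I*pi/3))*conj(exp(-2*I*pi/3)) + 1*(-2)*conj(1) + 1*(6 + 3*exp(-2*I*pi/3) + exp(2*I*pi/3))*conj(exp(2*I*pi/3)) + 1*(3*exp(-I*pi/3) + exp(-2*I*pi/3))*conj(exp(-2*I*pi/3))]
      = (1/6)[(10) + (1 + 3*exp(-I*pi/3)) + (1 + 3*exp(-2*I*pi/3) + 6*exp(2*I*pi/3)) + (-2) + (1 + 6*exp(-2*I*pi/3) + 3*exp(2*I*pi/3)) + (1 + 3*exp(I*pi/3))] = 6/6 = 1
  <chi_rho, chi_3> = (1/6)[1*(10)*conj(1) + 1*(exp(2*I*pi/3) + 3*exp(I*pi/3))*conj(-1) + 1*(6 + exp(-2*I*pi/3) + 3*exp(2*I*pi/3))*conj(1) + 1*(-2)*conj(-1) + 1*(6 + 3*exp(-2*I*pi/3) + exp(2*I*pi/3))*conj(1) + 1*(3*exp(-I*pi/3) + exp(-2*I*pi/3))*conj(-1)]
      = (1/6)[(10) + (-3*exp(I*pi/3) - exp(2*I*pi/3)) + (6 + exp(-2*I*pi/3) + 3*exp(2*I*pi/3)) + (2) + (6 + 3*exp(-2*I*pi/3) + exp(2*I*pi/3)) + (-exp(-2*I*pi/3) - 3*exp(-I*pi/3))] = 18/6 = 3
  <chi_rho, chi_4> = (1/6)[1*(10)*conj(1) + 1*(exp(2*I*pi/3) + 3*exp(I*pi/3))*conj(exp(-2*I*pi/3)) + 1*(6 + exp(-2*I*pi/3) + 3*exp(2*I*pi/3))*conj(exp(2*I*pi/3)) + 1*(-2)*conj(1) + 1*(6 + 3*exp(-2*I*pi/3) + exp(2*I*pi/3))*conj(exp(-2*I*pi/3)) + 1*(3*exp(-I*pi/3) + exp(-2*I*pi/3))*conj(exp(2*I*pi/3))]
      = (1/6)[(10) + (-3 + exp(-2*I*pi/3)) + (3 + 6*exp(-2*I*pi/3) + exp(2*I*pi/3)) + (-2) + (3 + exp(-2*I*pi/3) + 6*exp(2*I*pi/3)) + (-3 + exp(2*I*pi/3))] = 0/6 = 0
  <chi_rho, chi_5> = (1/6)[1*(10)*conj(1) + 1*(exp(2*I*pi/3) + 3*exp(I*pi/3))*conj(exp(-I*pi/3)) + 1*(6 + exp(-2*I*pi/3) + 3*exp(2*I*pi/3))*conj(exp(-2*I*pi/3)) + 1*(-2)*conj(-1) + 1*(6 + 3*exp(-2*I*pi/3) + exp(2*I*pi/3))*conj(exp(2*I*pi/3)) + 1*(3*exp(-I*pi/3) + exp(-2*I*pi/3))*conj(exp(I*pi/3))]
      = (1/6)[(10) + (-1 + 3*exp(2*I*pi/3)) + (1 + 3*exp(-2*I*pi/3) + 6*exp(2*I*pi/3)) + (2) + (1 + 6*exp(-2*I*pi/3) + 3*exp(2*I*pi/3)) + (-1 + 3*exp(-2*I*pi/3))] = 0/6 = 0
(Exp terms are combined using exp(i*s)*conj(exp(i*t)) = exp(i*(s-t)), and sums of them are collapsed using the identity that for every m > 1 the m distinct m-th roots of unity sum to 0, e.g. 1 + exp(2*I*pi/3) + exp(-2*I*pi/3) = 0.)
Dimension check: dim(rho) = sum (mult * dim) = 3*1 + 3*1 + 1*1 + 3*1 + 0*1 + 0*1 = 10 = chi_rho(e) = 10.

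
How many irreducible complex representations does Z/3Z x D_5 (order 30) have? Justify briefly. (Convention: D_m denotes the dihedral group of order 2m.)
12

Details: The number of irreducible complex representations of a finite group equals its number of conjugacy classes. For a direct product, #classes(G x H) = #classes(G) * #classes(H). Z/3Z has 3 classes (abelian), D_5 has 4 classes, so 3 * 4 = 12, so Z/3Z x D_5 (order 30) has exactly 12 irreducible complex representations.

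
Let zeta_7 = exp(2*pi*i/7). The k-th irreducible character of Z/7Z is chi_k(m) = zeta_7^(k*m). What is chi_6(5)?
chi_6(5) = zeta_7^30 = exp(4*I*pi/7)

Argument: chi_6(5) = zeta_7^(6*5) = zeta_7^30. Since zeta_7^7 = 1, this equals zeta_7^2 = exp(2*pi*i*2/7) = exp(4*I*pi/7).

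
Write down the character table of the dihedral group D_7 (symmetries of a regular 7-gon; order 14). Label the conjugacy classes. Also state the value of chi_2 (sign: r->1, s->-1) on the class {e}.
Conjugacy classes: {e} of size 1, {r^1, r^6} of size 2, {r^2, r^5} of size 2, {r^3, r^4} of size 2, {s, sr, ..., sr^6} of size 7.
Character table:
  irrep \ class              {e} (size 1)  {r^1, r^6} (size 2)  {r^2, r^5} (size 2)  {r^3, r^4} (size 2)  {s, sr, ..., sr^6} (size 7)
  chi_1 (triv)               1             1                    1                    1                    1                          
  chi_2 (sign: r->1, s->-1)  1             1                    1                    1                    -1                         
  chi_3 (2d, j=1)            2             2*cos(2*pi/7)        -2*cos(3*pi/7)       -2*cos(pi/7)         0                          
  chi_4 (2d, j=2)            2             -2*cos(3*pi/7)       -2*cos(pi/7)         2*cos(2*pi/7)        0                          
  chi_5 (2d, j=3)            2             -2*cos(pi/7)         2*cos(2*pi/7)        -2*cos(3*pi/7)       0                          

Spot check: chi_2 (sign: r->1, s->-1) on {e} = 1.

D_7 has order 2*7 = 14 with 5 conjugacy classes, hence 5 irreducibles. Sum of squared dims 1 + 1 + 4 + 4 + 4 = 14 = |G|. Linear characters come from the abelianisation; the 2-dimensional irreps have character r^k -> 2*cos(2*pi*j*k/7), reflections -> 0.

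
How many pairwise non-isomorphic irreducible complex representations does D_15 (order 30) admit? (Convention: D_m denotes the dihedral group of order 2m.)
9

Working: The number of irreducible complex representations of a finite group equals its number of conjugacy classes. D_15 has 9 conjugacy classes ((n+3)/2 for n odd), so D_15 (order 30) has exactly 9 irreducible complex representations.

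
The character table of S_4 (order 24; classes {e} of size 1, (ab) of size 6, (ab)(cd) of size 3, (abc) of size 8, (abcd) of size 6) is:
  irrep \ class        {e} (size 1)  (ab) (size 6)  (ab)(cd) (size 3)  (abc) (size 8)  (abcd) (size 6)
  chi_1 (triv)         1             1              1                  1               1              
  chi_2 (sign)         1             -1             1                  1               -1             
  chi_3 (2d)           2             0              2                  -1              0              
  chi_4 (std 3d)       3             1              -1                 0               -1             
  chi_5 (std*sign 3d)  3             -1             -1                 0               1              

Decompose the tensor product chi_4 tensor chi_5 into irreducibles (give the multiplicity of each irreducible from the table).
chi_4 tensor chi_5 = chi_2 + chi_3 + chi_4 + chi_5 (all other irreducibles have multiplicity 0).

Solution. The character of a tensor product is the pointwise product (chi_4 * chi_5)(C) = chi_4(C) * chi_5(C):
  {e}: (3)*(3), (ab): (1)*(-1), (ab)(cd): (-1)*(-1), (abc): (0)*(0), (abcd): (-1)*(1)
so (chi_4 * chi_5) takes values
  {e} -> 9, (ab) -> -1, (ab)(cd) -> 1, (abc) -> 0, (abcd) -> -1.
Now take the inner product of this character with each irreducible chi from the table, <chi_4*chi_5, chi> = (1/24) sum_C |C| (chi_4*chi_5)(C) conj(chi(C)):
  <chi_4*chi_5, chi_1> = (1/24)[1*(9)*conj(1) + 6*(-1)*conj(1) + 3*(1)*conj(1) + 8*(0)*conj(1) + 6*(-1)*conj(1)]
      = (1/24)[(9) + (-6) + (3) + (0) + (-6)] = 0/24 = 0
  <chi_4*chi_5, chi_2> = (1/24)[1*(9)*conj(1) + 6*(-1)*conj(-1) + 3*(1)*conj(1) + 8*(0)*conj(1) + 6*(-1)*conj(-1)]
      = (1/24)[(9) + (6) + (3) + (0) + (6)] = 24/24 = 1
  <chi_4*chi_5, chi_3> = (1/24)[1*(9)*conj(2) + 6*(-1)*conj(0) + 3*(1)*conj(2) + 8*(0)*conj(-1) + 6*(-1)*conj(0)]
      = (1/24)[(18) + (0) + (6) + (0) + (0)] = 24/24 = 1
  <chi_4*chi_5, chi_4> = (1/24)[1*(9)*conj(3) + 6*(-1)*conj(1) + 3*(1)*conj(-1) + 8*(0)*conj(0) + 6*(-1)*conj(-1)]
      = (1/24)[(27) + (-6) + (-3) + (0) + (6)] = 24/24 = 1
  <chi_4*chi_5, chi_5> = (1/24)[1*(9)*conj(3) + 6*(-1)*conj(-1) + 3*(1)*conj(-1) + 8*(0)*conj(0) + 6*(-1)*conj(1)]
      = (1/24)[(27) + (6) + (-3) + (0) + (-6)] = 24/24 = 1
Hence the multiplicities are chi_2: 1, chi_3: 1, chi_4: 1, chi_5: 1. Dimension check: dim(chi_4)*dim(chi_5) = 3*3 = 9 and sum (mult * dim) = 1*1 + 1*2 + 1*3 + 1*3 = 9.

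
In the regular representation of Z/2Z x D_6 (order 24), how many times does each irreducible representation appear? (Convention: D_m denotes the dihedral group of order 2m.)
Each irreducible V_i of dimension d_i appears with multiplicity d_i, i.e. rho_reg = (direct sum over all irreducibles V_i) d_i V_i. The irreducible dimensions for Z/2Z x D_6 are 1, 1, 1, 1, 1, 1, 1, 1, 2, 2, 2, 2: 8 irreducibles of dimension 1, each with multiplicity 1; 4 irreducibles of dimension 2, each with multiplicity 2. Total dimension 8*1*1 + 4*2*2 = 24 = |G|.

Justification: General theorem: in the regular representation of a finite group G, each irreducible appears with multiplicity equal to its dimension. Check: dim(rho_reg) = sum d_i^2 = 1 + 1 + 1 + 1 + 1 + 1 + 1 + 1 + 4 + 4 + 4 + 4 = 24 = |G|.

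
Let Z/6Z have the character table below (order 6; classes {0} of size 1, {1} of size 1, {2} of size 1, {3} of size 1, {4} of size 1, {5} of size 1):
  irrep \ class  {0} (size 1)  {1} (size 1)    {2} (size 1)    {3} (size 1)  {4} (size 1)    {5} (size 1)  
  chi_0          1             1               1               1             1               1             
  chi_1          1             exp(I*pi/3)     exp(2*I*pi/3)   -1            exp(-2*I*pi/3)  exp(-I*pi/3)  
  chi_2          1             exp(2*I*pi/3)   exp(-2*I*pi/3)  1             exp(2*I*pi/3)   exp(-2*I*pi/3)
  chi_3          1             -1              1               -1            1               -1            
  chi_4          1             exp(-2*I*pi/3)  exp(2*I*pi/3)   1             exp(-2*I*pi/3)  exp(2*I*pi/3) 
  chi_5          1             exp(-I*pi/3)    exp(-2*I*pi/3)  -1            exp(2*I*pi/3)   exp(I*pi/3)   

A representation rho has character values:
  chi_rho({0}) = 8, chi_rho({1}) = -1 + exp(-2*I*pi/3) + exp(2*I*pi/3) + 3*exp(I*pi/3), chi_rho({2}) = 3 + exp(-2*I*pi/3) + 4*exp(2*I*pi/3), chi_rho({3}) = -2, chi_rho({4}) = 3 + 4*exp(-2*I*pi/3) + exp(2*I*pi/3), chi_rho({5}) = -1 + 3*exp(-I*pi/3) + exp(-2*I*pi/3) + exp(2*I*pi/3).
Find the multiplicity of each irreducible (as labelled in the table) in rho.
Multiplicities: chi_0: 1, chi_1: 3, chi_2: 1, chi_3: 2, chi_4: 1, chi_5: 0.

Details: Use <chi_rho, chi> = (1/|G|) sum_C |C| * chi_rho(C) * conj(chi(C)) with |G| = 6 for each irreducible chi in the table:
  <chi_rho, chi_0> = (1/6)[1*(8)*conj(1) + 1*(-1 + exp(-2*I*pi/3) + exp(2*I*pi/3) + 3*exp(I*pi/3))*conj(1) + 1*(3 + exp(-2*I*pi/3) + 4*exp(2*I*pi/3))*conj(1) + 1*(-2)*conj(1) + 1*(3 + 4*exp(-2*I*pi/3) + exp(2*I*pi/3))*conj(1) + 1*(-1 + 3*exp(-I*pi/3) + exp(-2*I*pi/3) + exp(2*I*pi/3))*conj(1)]
      = (1/6)[(8) + (-1 + exp(-2*I*pi/3) + exp(2*I*pi/3) + 3*exp(I*pi/3)) + (3 + exp(-2*I*pi/3) + 4*exp(2*I*pi/3)) + (-2) + (3 + 4*exp(-2*I*pi/3) + exp(2*I*pi/3)) + (-1 + 3*exp(-I*pi/3) + exp(-2*I*pi/3) + exp(2*I*pi/3))] = 6/6 = 1
  <chi_rho, chi_1> = (1/6)[1*(8)*conj(1) + 1*(-1 + exp(-2*I*pi/3) + exp(2*I*pi/3) + 3*exp(I*pi/3))*conj(exp(I*pi/3)) + 1*(3 + exp(-2*I*pi/3) + 4*exp(2*I*pi/3))*conj(exp(2*I*pi/3)) + 1*(-2)*conj(-1) + 1*(3 + 4*exp(-2*I*pi/3) + exp(2*I*pi/3))*conj(exp(-2*I*pi/3)) + 1*(-1 + 3*exp(-I*pi/3) + exp(-2*I*pi/3) + exp(2*I*pi/3))*conj(exp(-I*pi/3))]
      = (1/6)[(8) + (2 - exp(-I*pi/3) + exp(I*pi/3)) + (4 + 3*exp(-2*I*pi/3) + exp(2*I*pi/3)) + (2) + (4 + exp(-2*I*pi/3) + 3*exp(2*I*pi/3)) + (2 - exp(I*pi/3) + exp(-I*pi/3))] = 18/6 = 3
  <chi_rho, chi_2> = (1/6)[1*(8)*conj(1) + 1*(-1 + exp(-2*I*pi/3) + exp(2*I*pi/3) + 3*exp(I*pi/3))*conj(exp(2*I*pi/3)) + 1*(3 + exp(-2*I*pi/3) + 4*exp(2*I*pi/3))*conj(exp(-2*I*pi/3)) + 1*(-2)*conj(1) + 1*(3 + 4*exp(-2*I*pi/3) + exp(2*I*pi/3))*conj(exp(2*I*pi/3)) + 1*(-1 + 3*exp(-I*pi/3) + exp(-2*I*pi/3) + exp(2*I*pi/3))*conj(exp(-2*I*pi/3))]
      = (1/6)[(8) + (1 + 3*exp(-I*pi/3) + exp(2*I*pi/3) - exp(-2*I*pi/3)) + (1 + 4*exp(-2*I*pi/3) + 3*exp(2*I*pi/3)) + (-2) + (1 + 3*exp(-2*I*pi/3) + 4*exp(2*I*pi/3)) + (1 + exp(-2*I*pi/3) - exp(2*I*pi/3) + 3*exp(I*pi/3))] = 6/6 = 1
  <chi_rho, chi_3> = (1/6)[1*(8)*conj(1) + 1*(-1 + exp(-2*I*pi/3) + exp(2*I*pi/3) + 3*exp(I*pi/3))*conj(-1) + 1*(3 + exp(-2*I*pi/3) + 4*exp(2*I*pi/3))*conj(1) + 1*(-2)*conj(-1) + 1*(3 + 4*exp(-2*I*pi/3) + exp(2*I*pi/3))*conj(1) + 1*(-1 + 3*exp(-I*pi/3) + exp(-2*I*pi/3) + exp(2*I*pi/3))*conj(-1)]
      = (1/6)[(8) + (1 - 3*exp(I*pi/3) - exp(2*I*pi/3) - exp(-2*I*pi/3)) + (3 + exp(-2*I*pi/3) + 4*exp(2*I*pi/3)) + (2) + (3 + 4*exp(-2*I*pi/3) + exp(2*I*pi/3)) + (1 - exp(2*I*pi/3) - exp(-2*I*pi/3) - 3*exp(-I*pi/3))] = 12/6 = 2
  <chi_rho, chi_4> = (1/6)[1*(8)*conj(1) + 1*(-1 + exp(-2*I*pi/3) + exp(2*I*pi/3) + 3*exp(I*pi/3))*conj(exp(-2*I*pi/3)) + 1*(3 + exp(-2*I*pi/3) + 4*exp(2*I*pi/3))*conj(exp(2*I*pi/3)) + 1*(-2)*conj(1) + 1*(3 + 4*exp(-2*I*pi/3) + exp(2*I*pi/3))*conj(exp(-2*I*pi/3)) + 1*(-1 + 3*exp(-I*pi/3) + exp(-2*I*pi/3) + exp(2*I*pi/3))*conj(exp(2*I*pi/3))]
      = (1/6)[(8) + (-2 + exp(-2*I*pi/3) - exp(2*I*pi/3)) + (4 + 3*exp(-2*I*pi/3) + exp(2*I*pi/3)) + (-2) + (4 + exp(-2*I*pi/3) + 3*exp(2*I*pi/3)) + (-2 + exp(2*I*pi/3) - exp(-2*I*pi/3))] = 6/6 = 1
  <chi_rho, chi_5> = (1/6)[1*(8)*conj(1) + 1*(-1 + exp(-2*I*pi/3) + exp(2*I*pi/3) + 3*exp(I*pi/3))*conj(exp(-I*pi/3)) + 1*(3 + exp(-2*I*pi/3) + 4*exp(2*I*pi/3))*conj(exp(-2*I*pi/3)) + 1*(-2)*conj(-1) + 1*(3 + 4*exp(-2*I*pi/3) + exp(2*I*pi/3))*conj(exp(2*I*pi/3)) + 1*(-1 + 3*exp(-I*pi/3) + exp(-2*I*pi/3) + exp(2*I*pi/3))*conj(exp(I*pi/3))]
      = (1/6)[(8) + (-1 - exp(I*pi/3) + exp(-I*pi/3) + 3*exp(2*I*pi/3)) + (1 + 4*exp(-2*I*pi/3) + 3*exp(2*I*pi/3)) + (2) + (1 + 3*exp(-2*I*pi/3) + 4*exp(2*I*pi/3)) + (-1 + 3*exp(-2*I*pi/3) - exp(-I*pi/3) + exp(I*pi/3))] = 0/6 = 0
(Exp terms are combined using exp(i*s)*conj(exp(i*t)) = exp(i*(s-t)), and sums of them are collapsed using the identity that for every m > 1 the m distinct m-th roots of unity sum to 0, e.g. 1 + exp(2*I*pi/3) + exp(-2*I*pi/3) = 0.)
Dimension check: dim(rho) = sum (mult * dim) = 1*1 + 3*1 + 1*1 + 2*1 + 1*1 + 0*1 = 8 = chi_rho(e) = 8.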